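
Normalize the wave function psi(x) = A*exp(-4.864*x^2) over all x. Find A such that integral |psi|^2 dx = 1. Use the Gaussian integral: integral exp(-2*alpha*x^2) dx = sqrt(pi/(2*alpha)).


integral |psi|^2 dx = A^2 * sqrt(pi/(2*alpha)) = 1
A^2 = sqrt(2*alpha/pi)
= sqrt(2 * 4.864 / pi)
= 1.759693
A = sqrt(1.759693)
= 1.3265

1.3265


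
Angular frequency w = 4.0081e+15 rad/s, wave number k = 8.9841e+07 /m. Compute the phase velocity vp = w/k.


vp = w / k
= 4.0081e+15 / 8.9841e+07
= 4.4613e+07 m/s

4.4613e+07


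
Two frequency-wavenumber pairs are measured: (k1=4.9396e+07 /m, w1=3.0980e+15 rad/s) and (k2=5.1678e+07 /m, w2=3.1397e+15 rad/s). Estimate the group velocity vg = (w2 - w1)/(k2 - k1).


vg = (w2 - w1) / (k2 - k1)
= (3.1397e+15 - 3.0980e+15) / (5.1678e+07 - 4.9396e+07)
= 4.1700e+13 / 2.2820e+06
= 1.8273e+07 m/s

1.8273e+07


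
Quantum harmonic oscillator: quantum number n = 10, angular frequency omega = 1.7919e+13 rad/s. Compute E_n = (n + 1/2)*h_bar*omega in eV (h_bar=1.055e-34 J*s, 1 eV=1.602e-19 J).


E = (n + 1/2) * h_bar * omega
= (10 + 0.5) * 1.055e-34 * 1.7919e+13
= 10.5 * 1.8905e-21
= 1.9850e-20 J
= 0.1239 eV

0.1239


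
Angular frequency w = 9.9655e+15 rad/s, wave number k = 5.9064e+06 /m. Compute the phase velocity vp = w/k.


vp = w / k
= 9.9655e+15 / 5.9064e+06
= 1.6872e+09 m/s

1.6872e+09


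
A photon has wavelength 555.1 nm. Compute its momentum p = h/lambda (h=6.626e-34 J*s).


p = h / lambda
= 6.626e-34 / (555.1e-9)
= 6.626e-34 / 5.5510e-07
= 1.1937e-27 kg*m/s

1.1937e-27


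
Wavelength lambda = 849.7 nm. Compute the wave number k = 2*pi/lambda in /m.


k = 2 * pi / lambda
= 6.2832 / (849.7e-9)
= 6.2832 / 8.4970e-07
= 7.3946e+06 /m

7.3946e+06


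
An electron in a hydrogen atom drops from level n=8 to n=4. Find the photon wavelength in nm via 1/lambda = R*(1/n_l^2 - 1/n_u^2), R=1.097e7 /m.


1/lambda = R * (1/n_l^2 - 1/n_u^2)
= 1.097e7 * (1/4^2 - 1/8^2)
= 1.097e7 * (0.0625 - 0.015625)
= 1.097e7 * 0.046875
= 5.1422e+05 /m
lambda = 1 / 5.1422e+05 = 1944.6977 nm

1944.6977


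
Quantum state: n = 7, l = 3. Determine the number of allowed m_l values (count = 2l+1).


m_l ranges from -l to +l in integer steps
So m_l goes from -3 to +3
Count = 2l + 1 = 2*3 + 1
= 7

7


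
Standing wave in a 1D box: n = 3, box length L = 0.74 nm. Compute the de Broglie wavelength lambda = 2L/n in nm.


lambda = 2L / n
= 2 * 0.74 / 3
= 1.48 / 3
= 0.4933 nm

0.4933


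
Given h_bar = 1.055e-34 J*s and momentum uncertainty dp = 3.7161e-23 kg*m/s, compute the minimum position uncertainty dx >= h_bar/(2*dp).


dx = h_bar / (2 * dp)
= 1.055e-34 / (2 * 3.7161e-23)
= 1.055e-34 / 7.4322e-23
= 1.4195e-12 m

1.4195e-12


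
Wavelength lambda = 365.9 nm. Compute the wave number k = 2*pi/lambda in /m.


k = 2 * pi / lambda
= 6.2832 / (365.9e-9)
= 6.2832 / 3.6590e-07
= 1.7172e+07 /m

1.7172e+07


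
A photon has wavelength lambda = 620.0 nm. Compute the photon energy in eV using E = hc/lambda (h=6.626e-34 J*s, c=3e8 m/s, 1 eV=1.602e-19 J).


E = hc / lambda
= (6.626e-34)(3e8) / (620.0e-9)
= 1.9878e-25 / 6.2000e-07
= 3.2061e-19 J
Converting to eV: 3.2061e-19 / 1.602e-19
= 2.0013 eV

2.0013


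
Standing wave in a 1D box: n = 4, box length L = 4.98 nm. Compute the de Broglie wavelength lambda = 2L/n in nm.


lambda = 2L / n
= 2 * 4.98 / 4
= 9.96 / 4
= 2.49 nm

2.49


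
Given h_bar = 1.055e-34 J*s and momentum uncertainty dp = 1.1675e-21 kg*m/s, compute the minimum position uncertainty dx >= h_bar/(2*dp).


dx = h_bar / (2 * dp)
= 1.055e-34 / (2 * 1.1675e-21)
= 1.055e-34 / 2.3350e-21
= 4.5182e-14 m

4.5182e-14


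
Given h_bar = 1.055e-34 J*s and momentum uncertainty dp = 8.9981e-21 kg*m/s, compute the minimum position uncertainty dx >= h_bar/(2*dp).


dx = h_bar / (2 * dp)
= 1.055e-34 / (2 * 8.9981e-21)
= 1.055e-34 / 1.7996e-20
= 5.8623e-15 m

5.8623e-15


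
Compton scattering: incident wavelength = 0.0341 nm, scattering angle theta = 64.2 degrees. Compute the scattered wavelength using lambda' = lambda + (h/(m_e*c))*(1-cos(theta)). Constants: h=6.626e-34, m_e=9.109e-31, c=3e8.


Compton wavelength: h/(m_e*c) = 2.4247e-12 m
d_lambda = 2.4247e-12 * (1 - cos(64.2 deg))
= 2.4247e-12 * 0.564769
= 1.3694e-12 m = 0.001369 nm
lambda' = 0.0341 + 0.001369
= 0.035469 nm

0.035469


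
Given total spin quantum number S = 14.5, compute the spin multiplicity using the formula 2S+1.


Spin multiplicity = 2S + 1
= 2 * 14.5 + 1
= 29.0 + 1
= 30

30


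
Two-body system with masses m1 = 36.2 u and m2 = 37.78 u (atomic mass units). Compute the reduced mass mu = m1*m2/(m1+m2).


mu = m1 * m2 / (m1 + m2)
= 36.2 * 37.78 / (36.2 + 37.78)
= 1367.636 / 73.98
= 18.4866 u

18.4866


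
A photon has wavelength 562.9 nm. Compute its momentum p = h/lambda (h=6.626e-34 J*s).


p = h / lambda
= 6.626e-34 / (562.9e-9)
= 6.626e-34 / 5.6290e-07
= 1.1771e-27 kg*m/s

1.1771e-27


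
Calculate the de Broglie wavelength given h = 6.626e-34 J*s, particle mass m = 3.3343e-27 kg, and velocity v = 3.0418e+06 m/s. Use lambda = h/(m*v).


lambda = h / (m * v)
= 6.626e-34 / (3.3343e-27 * 3.0418e+06)
= 6.626e-34 / 1.0142e-20
= 6.5331e-14 m

6.5331e-14


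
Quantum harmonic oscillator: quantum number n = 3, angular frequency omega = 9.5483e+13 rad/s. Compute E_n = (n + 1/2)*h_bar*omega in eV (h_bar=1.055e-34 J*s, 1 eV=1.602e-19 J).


E = (n + 1/2) * h_bar * omega
= (3 + 0.5) * 1.055e-34 * 9.5483e+13
= 3.5 * 1.0073e-20
= 3.5257e-20 J
= 0.2201 eV

0.2201


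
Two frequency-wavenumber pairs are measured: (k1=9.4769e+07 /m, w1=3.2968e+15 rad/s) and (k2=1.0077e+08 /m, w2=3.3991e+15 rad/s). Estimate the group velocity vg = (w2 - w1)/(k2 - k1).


vg = (w2 - w1) / (k2 - k1)
= (3.3991e+15 - 3.2968e+15) / (1.0077e+08 - 9.4769e+07)
= 1.0230e+14 / 6.0010e+06
= 1.7047e+07 m/s

1.7047e+07


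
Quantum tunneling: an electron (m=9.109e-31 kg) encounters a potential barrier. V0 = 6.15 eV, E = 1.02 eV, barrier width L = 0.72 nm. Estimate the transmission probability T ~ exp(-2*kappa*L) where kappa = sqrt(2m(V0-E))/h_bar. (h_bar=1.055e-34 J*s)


V0 - E = 5.13 eV = 8.2183e-19 J
kappa = sqrt(2 * m * (V0-E)) / h_bar
= sqrt(2 * 9.109e-31 * 8.2183e-19) / 1.055e-34
= 1.1598e+10 /m
2*kappa*L = 2 * 1.1598e+10 * 0.72e-9
= 16.7013
T = exp(-16.7013) = 5.581062e-08

5.581062e-08


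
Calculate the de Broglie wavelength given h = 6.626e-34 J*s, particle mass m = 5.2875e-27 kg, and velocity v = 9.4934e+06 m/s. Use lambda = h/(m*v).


lambda = h / (m * v)
= 6.626e-34 / (5.2875e-27 * 9.4934e+06)
= 6.626e-34 / 5.0196e-20
= 1.3200e-14 m

1.3200e-14


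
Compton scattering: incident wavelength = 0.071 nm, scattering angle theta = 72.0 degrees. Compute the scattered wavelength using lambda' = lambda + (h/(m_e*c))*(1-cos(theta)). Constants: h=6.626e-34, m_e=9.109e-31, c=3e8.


Compton wavelength: h/(m_e*c) = 2.4247e-12 m
d_lambda = 2.4247e-12 * (1 - cos(72.0 deg))
= 2.4247e-12 * 0.690983
= 1.6754e-12 m = 0.001675 nm
lambda' = 0.071 + 0.001675
= 0.072675 nm

0.072675


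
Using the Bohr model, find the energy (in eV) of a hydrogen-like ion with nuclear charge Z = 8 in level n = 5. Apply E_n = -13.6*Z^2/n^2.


E_n = -13.6 * Z^2 / n^2
= -13.6 * 8^2 / 5^2
= -13.6 * 64 / 25
= -34.816 eV

-34.816


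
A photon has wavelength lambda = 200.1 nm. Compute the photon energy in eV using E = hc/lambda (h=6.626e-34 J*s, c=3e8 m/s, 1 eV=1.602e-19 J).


E = hc / lambda
= (6.626e-34)(3e8) / (200.1e-9)
= 1.9878e-25 / 2.0010e-07
= 9.9340e-19 J
Converting to eV: 9.9340e-19 / 1.602e-19
= 6.201 eV

6.201


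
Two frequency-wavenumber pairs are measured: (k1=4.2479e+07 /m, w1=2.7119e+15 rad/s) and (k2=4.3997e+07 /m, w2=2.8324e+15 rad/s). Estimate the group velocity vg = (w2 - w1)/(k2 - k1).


vg = (w2 - w1) / (k2 - k1)
= (2.8324e+15 - 2.7119e+15) / (4.3997e+07 - 4.2479e+07)
= 1.2050e+14 / 1.5180e+06
= 7.9381e+07 m/s

7.9381e+07


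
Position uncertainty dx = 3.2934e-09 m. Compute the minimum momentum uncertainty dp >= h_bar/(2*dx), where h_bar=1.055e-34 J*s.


dp = h_bar / (2 * dx)
= 1.055e-34 / (2 * 3.2934e-09)
= 1.055e-34 / 6.5868e-09
= 1.6017e-26 kg*m/s

1.6017e-26


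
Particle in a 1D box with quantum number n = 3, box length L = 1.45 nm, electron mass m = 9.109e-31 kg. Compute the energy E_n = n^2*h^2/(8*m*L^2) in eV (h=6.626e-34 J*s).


E = n^2 * h^2 / (8 * m * L^2)
= 3^2 * (6.626e-34)^2 / (8 * 9.109e-31 * (1.45e-9)^2)
= 9 * 4.3904e-67 / (8 * 9.109e-31 * 2.1025e-18)
= 2.5790e-19 J
= 1.6099 eV

1.6099


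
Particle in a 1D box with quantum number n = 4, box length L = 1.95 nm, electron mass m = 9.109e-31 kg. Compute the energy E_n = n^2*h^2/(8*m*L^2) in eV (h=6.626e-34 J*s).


E = n^2 * h^2 / (8 * m * L^2)
= 4^2 * (6.626e-34)^2 / (8 * 9.109e-31 * (1.95e-9)^2)
= 16 * 4.3904e-67 / (8 * 9.109e-31 * 3.8025e-18)
= 2.5351e-19 J
= 1.5825 eV

1.5825


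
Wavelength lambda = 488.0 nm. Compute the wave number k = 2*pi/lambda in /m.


k = 2 * pi / lambda
= 6.2832 / (488.0e-9)
= 6.2832 / 4.8800e-07
= 1.2875e+07 /m

1.2875e+07


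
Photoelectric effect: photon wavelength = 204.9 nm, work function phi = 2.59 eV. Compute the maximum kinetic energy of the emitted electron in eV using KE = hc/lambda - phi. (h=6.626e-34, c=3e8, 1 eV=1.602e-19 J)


E_photon = hc / lambda
= (6.626e-34)(3e8) / (204.9e-9)
= 9.7013e-19 J
= 6.0558 eV
KE = E_photon - phi
= 6.0558 - 2.59
= 3.4658 eV

3.4658


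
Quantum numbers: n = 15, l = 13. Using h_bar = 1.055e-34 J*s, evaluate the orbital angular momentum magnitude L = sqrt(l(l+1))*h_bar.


L = sqrt(l*(l+1)) * h_bar
= sqrt(13 * 14) * 1.055e-34
= sqrt(182) * 1.055e-34
= 13.4907 * 1.055e-34
= 1.4233e-33 J*s

1.4233e-33


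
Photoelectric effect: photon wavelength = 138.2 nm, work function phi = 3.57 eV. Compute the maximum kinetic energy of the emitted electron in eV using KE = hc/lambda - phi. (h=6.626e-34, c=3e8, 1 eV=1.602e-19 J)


E_photon = hc / lambda
= (6.626e-34)(3e8) / (138.2e-9)
= 1.4384e-18 J
= 8.9785 eV
KE = E_photon - phi
= 8.9785 - 3.57
= 5.4085 eV

5.4085


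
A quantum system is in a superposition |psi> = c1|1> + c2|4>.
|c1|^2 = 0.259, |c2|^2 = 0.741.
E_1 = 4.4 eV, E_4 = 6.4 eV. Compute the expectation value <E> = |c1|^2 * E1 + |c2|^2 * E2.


<E> = |c1|^2 * E1 + |c2|^2 * E2
= 0.259 * 4.4 + 0.741 * 6.4
= 1.1396 + 4.7424
= 5.882 eV

5.882


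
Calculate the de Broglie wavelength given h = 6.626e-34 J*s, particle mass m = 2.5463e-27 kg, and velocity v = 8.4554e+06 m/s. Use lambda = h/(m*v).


lambda = h / (m * v)
= 6.626e-34 / (2.5463e-27 * 8.4554e+06)
= 6.626e-34 / 2.1530e-20
= 3.0776e-14 m

3.0776e-14


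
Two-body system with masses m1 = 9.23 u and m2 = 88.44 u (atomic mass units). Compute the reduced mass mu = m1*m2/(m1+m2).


mu = m1 * m2 / (m1 + m2)
= 9.23 * 88.44 / (9.23 + 88.44)
= 816.3012 / 97.67
= 8.3577 u

8.3577


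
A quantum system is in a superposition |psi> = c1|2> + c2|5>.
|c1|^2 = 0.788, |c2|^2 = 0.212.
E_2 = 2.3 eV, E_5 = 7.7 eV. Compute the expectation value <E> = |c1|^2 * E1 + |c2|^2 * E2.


<E> = |c1|^2 * E1 + |c2|^2 * E2
= 0.788 * 2.3 + 0.212 * 7.7
= 1.8124 + 1.6324
= 3.4448 eV

3.4448


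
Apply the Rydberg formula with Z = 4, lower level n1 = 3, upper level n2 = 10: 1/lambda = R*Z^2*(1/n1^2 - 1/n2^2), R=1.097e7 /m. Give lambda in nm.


1/lambda = R * Z^2 * (1/n1^2 - 1/n2^2)
= 1.097e7 * 4^2 * (1/3^2 - 1/10^2)
= 1.097e7 * 16 * (0.111111 - 0.01)
= 1.7747e+07 /m
lambda = 1 / 1.7747e+07
= 56.3475 nm

56.3475


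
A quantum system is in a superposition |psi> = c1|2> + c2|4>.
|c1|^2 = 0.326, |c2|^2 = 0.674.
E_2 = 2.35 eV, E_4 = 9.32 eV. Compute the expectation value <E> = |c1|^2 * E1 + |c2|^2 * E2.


<E> = |c1|^2 * E1 + |c2|^2 * E2
= 0.326 * 2.35 + 0.674 * 9.32
= 0.7661 + 6.2817
= 7.0478 eV

7.0478


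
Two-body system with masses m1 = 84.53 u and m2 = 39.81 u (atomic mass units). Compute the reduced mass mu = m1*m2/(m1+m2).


mu = m1 * m2 / (m1 + m2)
= 84.53 * 39.81 / (84.53 + 39.81)
= 3365.1393 / 124.34
= 27.064 u

27.064


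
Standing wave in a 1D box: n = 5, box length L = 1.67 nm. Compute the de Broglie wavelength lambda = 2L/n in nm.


lambda = 2L / n
= 2 * 1.67 / 5
= 3.34 / 5
= 0.668 nm

0.668


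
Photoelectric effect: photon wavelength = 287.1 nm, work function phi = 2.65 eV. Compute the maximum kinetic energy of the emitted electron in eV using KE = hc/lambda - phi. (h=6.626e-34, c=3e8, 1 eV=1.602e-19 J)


E_photon = hc / lambda
= (6.626e-34)(3e8) / (287.1e-9)
= 6.9237e-19 J
= 4.3219 eV
KE = E_photon - phi
= 4.3219 - 2.65
= 1.6719 eV

1.6719


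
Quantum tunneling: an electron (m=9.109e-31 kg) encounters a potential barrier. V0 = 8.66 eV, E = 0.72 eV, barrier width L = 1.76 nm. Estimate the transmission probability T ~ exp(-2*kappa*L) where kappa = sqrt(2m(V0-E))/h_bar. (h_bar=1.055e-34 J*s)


V0 - E = 7.94 eV = 1.2720e-18 J
kappa = sqrt(2 * m * (V0-E)) / h_bar
= sqrt(2 * 9.109e-31 * 1.2720e-18) / 1.055e-34
= 1.4429e+10 /m
2*kappa*L = 2 * 1.4429e+10 * 1.76e-9
= 50.7904
T = exp(-50.7904) = 8.749593e-23

8.749593e-23


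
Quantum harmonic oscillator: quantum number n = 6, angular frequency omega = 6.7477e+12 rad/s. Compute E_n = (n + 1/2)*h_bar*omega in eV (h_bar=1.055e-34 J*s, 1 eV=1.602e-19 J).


E = (n + 1/2) * h_bar * omega
= (6 + 0.5) * 1.055e-34 * 6.7477e+12
= 6.5 * 7.1188e-22
= 4.6272e-21 J
= 0.0289 eV

0.0289


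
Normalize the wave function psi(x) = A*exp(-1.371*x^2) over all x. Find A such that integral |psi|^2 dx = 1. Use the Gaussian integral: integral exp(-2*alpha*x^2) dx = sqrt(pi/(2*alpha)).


integral |psi|^2 dx = A^2 * sqrt(pi/(2*alpha)) = 1
A^2 = sqrt(2*alpha/pi)
= sqrt(2 * 1.371 / pi)
= 0.934241
A = sqrt(0.934241)
= 0.9666

0.9666


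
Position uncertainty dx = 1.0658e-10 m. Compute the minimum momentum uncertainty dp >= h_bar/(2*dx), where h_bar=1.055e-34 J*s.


dp = h_bar / (2 * dx)
= 1.055e-34 / (2 * 1.0658e-10)
= 1.055e-34 / 2.1316e-10
= 4.9493e-25 kg*m/s

4.9493e-25


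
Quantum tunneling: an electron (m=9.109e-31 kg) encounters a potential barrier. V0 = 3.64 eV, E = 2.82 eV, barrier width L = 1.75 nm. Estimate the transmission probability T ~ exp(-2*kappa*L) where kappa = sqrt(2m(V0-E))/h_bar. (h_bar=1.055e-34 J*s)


V0 - E = 0.82 eV = 1.3136e-19 J
kappa = sqrt(2 * m * (V0-E)) / h_bar
= sqrt(2 * 9.109e-31 * 1.3136e-19) / 1.055e-34
= 4.6370e+09 /m
2*kappa*L = 2 * 4.6370e+09 * 1.75e-9
= 16.2295
T = exp(-16.2295) = 8.946112e-08

8.946112e-08


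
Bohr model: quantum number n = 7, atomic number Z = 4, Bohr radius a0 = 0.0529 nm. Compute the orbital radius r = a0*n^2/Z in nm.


r = a0 * n^2 / Z
= 0.0529 * 7^2 / 4
= 0.0529 * 49 / 4
= 0.648 nm

0.648


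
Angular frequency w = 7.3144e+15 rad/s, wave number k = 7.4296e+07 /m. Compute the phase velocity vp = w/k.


vp = w / k
= 7.3144e+15 / 7.4296e+07
= 9.8449e+07 m/s

9.8449e+07


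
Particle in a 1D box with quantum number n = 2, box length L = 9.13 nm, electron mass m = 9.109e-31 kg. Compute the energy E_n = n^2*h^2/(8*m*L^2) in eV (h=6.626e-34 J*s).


E = n^2 * h^2 / (8 * m * L^2)
= 2^2 * (6.626e-34)^2 / (8 * 9.109e-31 * (9.13e-9)^2)
= 4 * 4.3904e-67 / (8 * 9.109e-31 * 8.3357e-17)
= 2.8911e-21 J
= 0.018 eV

0.018


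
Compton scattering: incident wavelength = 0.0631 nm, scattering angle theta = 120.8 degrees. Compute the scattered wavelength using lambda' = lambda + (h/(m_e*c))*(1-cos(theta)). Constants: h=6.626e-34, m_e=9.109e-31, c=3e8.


Compton wavelength: h/(m_e*c) = 2.4247e-12 m
d_lambda = 2.4247e-12 * (1 - cos(120.8 deg))
= 2.4247e-12 * 1.512043
= 3.6663e-12 m = 0.003666 nm
lambda' = 0.0631 + 0.003666
= 0.066766 nm

0.066766


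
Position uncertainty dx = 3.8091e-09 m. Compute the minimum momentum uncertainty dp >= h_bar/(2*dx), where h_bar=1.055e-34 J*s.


dp = h_bar / (2 * dx)
= 1.055e-34 / (2 * 3.8091e-09)
= 1.055e-34 / 7.6182e-09
= 1.3848e-26 kg*m/s

1.3848e-26


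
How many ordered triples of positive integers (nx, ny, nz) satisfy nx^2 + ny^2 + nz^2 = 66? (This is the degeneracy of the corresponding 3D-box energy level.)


Enumerate all (nx, ny, nz) with nx^2 + ny^2 + nz^2 = 66:
(1,1,8)
(1,4,7)
(1,7,4)
(1,8,1)
(4,1,7)
(4,5,5)
(4,7,1)
(5,4,5)
(5,5,4)
(7,1,4)
(7,4,1)
(8,1,1)
Total degeneracy = 12

12


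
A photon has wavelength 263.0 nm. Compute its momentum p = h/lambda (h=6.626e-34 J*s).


p = h / lambda
= 6.626e-34 / (263.0e-9)
= 6.626e-34 / 2.6300e-07
= 2.5194e-27 kg*m/s

2.5194e-27


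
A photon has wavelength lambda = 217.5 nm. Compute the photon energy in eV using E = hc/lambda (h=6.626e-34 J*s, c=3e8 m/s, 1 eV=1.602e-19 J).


E = hc / lambda
= (6.626e-34)(3e8) / (217.5e-9)
= 1.9878e-25 / 2.1750e-07
= 9.1393e-19 J
Converting to eV: 9.1393e-19 / 1.602e-19
= 5.7049 eV

5.7049


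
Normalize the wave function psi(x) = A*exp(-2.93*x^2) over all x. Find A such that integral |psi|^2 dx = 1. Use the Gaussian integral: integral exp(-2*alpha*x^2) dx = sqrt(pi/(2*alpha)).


integral |psi|^2 dx = A^2 * sqrt(pi/(2*alpha)) = 1
A^2 = sqrt(2*alpha/pi)
= sqrt(2 * 2.93 / pi)
= 1.365758
A = sqrt(1.365758)
= 1.1687

1.1687


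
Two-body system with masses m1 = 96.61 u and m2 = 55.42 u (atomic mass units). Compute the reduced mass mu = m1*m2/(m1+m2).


mu = m1 * m2 / (m1 + m2)
= 96.61 * 55.42 / (96.61 + 55.42)
= 5354.1262 / 152.03
= 35.2176 u

35.2176


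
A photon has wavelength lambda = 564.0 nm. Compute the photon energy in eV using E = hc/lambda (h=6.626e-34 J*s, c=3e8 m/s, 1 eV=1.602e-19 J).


E = hc / lambda
= (6.626e-34)(3e8) / (564.0e-9)
= 1.9878e-25 / 5.6400e-07
= 3.5245e-19 J
Converting to eV: 3.5245e-19 / 1.602e-19
= 2.2 eV

2.2


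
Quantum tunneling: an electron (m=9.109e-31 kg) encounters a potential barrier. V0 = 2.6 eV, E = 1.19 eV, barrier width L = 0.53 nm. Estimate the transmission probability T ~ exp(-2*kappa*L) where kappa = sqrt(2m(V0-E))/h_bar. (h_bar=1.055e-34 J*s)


V0 - E = 1.41 eV = 2.2588e-19 J
kappa = sqrt(2 * m * (V0-E)) / h_bar
= sqrt(2 * 9.109e-31 * 2.2588e-19) / 1.055e-34
= 6.0805e+09 /m
2*kappa*L = 2 * 6.0805e+09 * 0.53e-9
= 6.4453
T = exp(-6.4453) = 1.587934e-03

1.587934e-03


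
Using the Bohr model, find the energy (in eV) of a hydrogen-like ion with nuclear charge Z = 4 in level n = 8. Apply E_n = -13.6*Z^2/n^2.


E_n = -13.6 * Z^2 / n^2
= -13.6 * 4^2 / 8^2
= -13.6 * 16 / 64
= -3.4 eV

-3.4


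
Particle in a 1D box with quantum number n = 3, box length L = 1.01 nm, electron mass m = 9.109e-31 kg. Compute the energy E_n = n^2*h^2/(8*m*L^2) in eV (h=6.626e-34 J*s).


E = n^2 * h^2 / (8 * m * L^2)
= 3^2 * (6.626e-34)^2 / (8 * 9.109e-31 * (1.01e-9)^2)
= 9 * 4.3904e-67 / (8 * 9.109e-31 * 1.0201e-18)
= 5.3155e-19 J
= 3.318 eV

3.318


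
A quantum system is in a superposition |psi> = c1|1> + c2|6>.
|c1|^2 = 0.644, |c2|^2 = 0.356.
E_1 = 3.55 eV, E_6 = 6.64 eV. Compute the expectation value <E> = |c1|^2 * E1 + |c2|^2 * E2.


<E> = |c1|^2 * E1 + |c2|^2 * E2
= 0.644 * 3.55 + 0.356 * 6.64
= 2.2862 + 2.3638
= 4.65 eV

4.65


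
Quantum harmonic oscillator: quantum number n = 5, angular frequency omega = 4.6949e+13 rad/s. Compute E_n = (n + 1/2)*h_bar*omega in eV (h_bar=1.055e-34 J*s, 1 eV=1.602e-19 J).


E = (n + 1/2) * h_bar * omega
= (5 + 0.5) * 1.055e-34 * 4.6949e+13
= 5.5 * 4.9531e-21
= 2.7242e-20 J
= 0.1701 eV

0.1701


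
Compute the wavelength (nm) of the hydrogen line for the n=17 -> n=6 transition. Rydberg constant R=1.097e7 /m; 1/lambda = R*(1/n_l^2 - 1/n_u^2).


1/lambda = R * (1/n_l^2 - 1/n_u^2)
= 1.097e7 * (1/6^2 - 1/17^2)
= 1.097e7 * (0.027778 - 0.00346)
= 1.097e7 * 0.024318
= 2.6676e+05 /m
lambda = 1 / 2.6676e+05 = 3748.6353 nm

3748.6353


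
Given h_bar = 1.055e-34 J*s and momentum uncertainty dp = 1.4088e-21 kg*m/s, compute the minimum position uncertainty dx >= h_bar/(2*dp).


dx = h_bar / (2 * dp)
= 1.055e-34 / (2 * 1.4088e-21)
= 1.055e-34 / 2.8176e-21
= 3.7443e-14 m

3.7443e-14


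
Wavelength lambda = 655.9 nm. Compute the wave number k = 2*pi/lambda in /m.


k = 2 * pi / lambda
= 6.2832 / (655.9e-9)
= 6.2832 / 6.5590e-07
= 9.5795e+06 /m

9.5795e+06


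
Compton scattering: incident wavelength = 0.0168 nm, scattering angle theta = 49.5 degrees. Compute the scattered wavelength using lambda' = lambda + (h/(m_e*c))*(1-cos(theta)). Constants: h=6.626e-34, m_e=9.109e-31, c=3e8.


Compton wavelength: h/(m_e*c) = 2.4247e-12 m
d_lambda = 2.4247e-12 * (1 - cos(49.5 deg))
= 2.4247e-12 * 0.350552
= 8.4999e-13 m = 0.00085 nm
lambda' = 0.0168 + 0.00085
= 0.01765 nm

0.01765


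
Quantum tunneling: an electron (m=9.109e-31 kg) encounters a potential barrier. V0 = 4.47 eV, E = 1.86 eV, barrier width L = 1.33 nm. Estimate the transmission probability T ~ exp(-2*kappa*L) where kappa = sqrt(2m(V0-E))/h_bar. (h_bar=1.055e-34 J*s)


V0 - E = 2.61 eV = 4.1812e-19 J
kappa = sqrt(2 * m * (V0-E)) / h_bar
= sqrt(2 * 9.109e-31 * 4.1812e-19) / 1.055e-34
= 8.2727e+09 /m
2*kappa*L = 2 * 8.2727e+09 * 1.33e-9
= 22.0055
T = exp(-22.0055) = 2.774197e-10

2.774197e-10


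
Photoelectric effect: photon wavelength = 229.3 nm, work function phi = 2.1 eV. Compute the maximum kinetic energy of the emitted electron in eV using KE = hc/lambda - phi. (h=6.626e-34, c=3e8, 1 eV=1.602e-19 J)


E_photon = hc / lambda
= (6.626e-34)(3e8) / (229.3e-9)
= 8.6690e-19 J
= 5.4114 eV
KE = E_photon - phi
= 5.4114 - 2.1
= 3.3114 eV

3.3114


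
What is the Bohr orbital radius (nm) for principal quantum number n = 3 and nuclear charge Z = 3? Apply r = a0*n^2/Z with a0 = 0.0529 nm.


r = a0 * n^2 / Z
= 0.0529 * 3^2 / 3
= 0.0529 * 9 / 3
= 0.1587 nm

0.1587


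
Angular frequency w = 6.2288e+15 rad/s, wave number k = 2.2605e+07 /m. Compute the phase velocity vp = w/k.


vp = w / k
= 6.2288e+15 / 2.2605e+07
= 2.7555e+08 m/s

2.7555e+08


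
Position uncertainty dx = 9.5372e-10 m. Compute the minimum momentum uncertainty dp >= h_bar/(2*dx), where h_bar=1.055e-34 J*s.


dp = h_bar / (2 * dx)
= 1.055e-34 / (2 * 9.5372e-10)
= 1.055e-34 / 1.9074e-09
= 5.5310e-26 kg*m/s

5.5310e-26


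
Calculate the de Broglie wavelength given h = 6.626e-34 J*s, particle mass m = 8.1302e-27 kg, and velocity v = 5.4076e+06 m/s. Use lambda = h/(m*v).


lambda = h / (m * v)
= 6.626e-34 / (8.1302e-27 * 5.4076e+06)
= 6.626e-34 / 4.3965e-20
= 1.5071e-14 m

1.5071e-14


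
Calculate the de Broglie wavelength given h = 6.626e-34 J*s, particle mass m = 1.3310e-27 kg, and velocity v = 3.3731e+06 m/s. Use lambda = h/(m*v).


lambda = h / (m * v)
= 6.626e-34 / (1.3310e-27 * 3.3731e+06)
= 6.626e-34 / 4.4896e-21
= 1.4759e-13 m

1.4759e-13


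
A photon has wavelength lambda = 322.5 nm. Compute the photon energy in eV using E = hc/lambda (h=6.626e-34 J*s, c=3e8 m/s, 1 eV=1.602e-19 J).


E = hc / lambda
= (6.626e-34)(3e8) / (322.5e-9)
= 1.9878e-25 / 3.2250e-07
= 6.1637e-19 J
Converting to eV: 6.1637e-19 / 1.602e-19
= 3.8475 eV

3.8475


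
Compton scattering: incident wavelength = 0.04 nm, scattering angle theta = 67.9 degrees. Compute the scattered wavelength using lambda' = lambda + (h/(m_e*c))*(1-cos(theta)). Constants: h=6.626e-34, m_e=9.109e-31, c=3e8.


Compton wavelength: h/(m_e*c) = 2.4247e-12 m
d_lambda = 2.4247e-12 * (1 - cos(67.9 deg))
= 2.4247e-12 * 0.623776
= 1.5125e-12 m = 0.001512 nm
lambda' = 0.04 + 0.001512
= 0.041512 nm

0.041512


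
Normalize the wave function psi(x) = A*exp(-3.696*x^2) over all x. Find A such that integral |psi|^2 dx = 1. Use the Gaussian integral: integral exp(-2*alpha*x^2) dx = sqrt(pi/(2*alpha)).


integral |psi|^2 dx = A^2 * sqrt(pi/(2*alpha)) = 1
A^2 = sqrt(2*alpha/pi)
= sqrt(2 * 3.696 / pi)
= 1.533932
A = sqrt(1.533932)
= 1.2385

1.2385


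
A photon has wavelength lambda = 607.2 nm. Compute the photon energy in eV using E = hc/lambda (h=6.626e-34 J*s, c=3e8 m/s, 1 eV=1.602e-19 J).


E = hc / lambda
= (6.626e-34)(3e8) / (607.2e-9)
= 1.9878e-25 / 6.0720e-07
= 3.2737e-19 J
Converting to eV: 3.2737e-19 / 1.602e-19
= 2.0435 eV

2.0435


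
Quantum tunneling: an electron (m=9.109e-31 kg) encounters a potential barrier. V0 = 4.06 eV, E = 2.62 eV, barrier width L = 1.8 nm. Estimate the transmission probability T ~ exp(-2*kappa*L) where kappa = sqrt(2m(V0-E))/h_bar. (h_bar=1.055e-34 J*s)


V0 - E = 1.44 eV = 2.3069e-19 J
kappa = sqrt(2 * m * (V0-E)) / h_bar
= sqrt(2 * 9.109e-31 * 2.3069e-19) / 1.055e-34
= 6.1448e+09 /m
2*kappa*L = 2 * 6.1448e+09 * 1.8e-9
= 22.1214
T = exp(-22.1214) = 2.470539e-10

2.470539e-10


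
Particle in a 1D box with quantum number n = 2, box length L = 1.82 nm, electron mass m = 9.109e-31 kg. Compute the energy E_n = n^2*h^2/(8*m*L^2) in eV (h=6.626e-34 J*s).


E = n^2 * h^2 / (8 * m * L^2)
= 2^2 * (6.626e-34)^2 / (8 * 9.109e-31 * (1.82e-9)^2)
= 4 * 4.3904e-67 / (8 * 9.109e-31 * 3.3124e-18)
= 7.2754e-20 J
= 0.4541 eV

0.4541


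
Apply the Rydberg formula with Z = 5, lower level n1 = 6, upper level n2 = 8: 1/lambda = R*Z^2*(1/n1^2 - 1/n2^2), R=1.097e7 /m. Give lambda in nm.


1/lambda = R * Z^2 * (1/n1^2 - 1/n2^2)
= 1.097e7 * 5^2 * (1/6^2 - 1/8^2)
= 1.097e7 * 25 * (0.027778 - 0.015625)
= 3.3329e+06 /m
lambda = 1 / 3.3329e+06
= 300.0391 nm

300.0391


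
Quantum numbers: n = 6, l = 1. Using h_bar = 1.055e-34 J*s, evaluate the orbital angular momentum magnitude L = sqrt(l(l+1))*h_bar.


L = sqrt(l*(l+1)) * h_bar
= sqrt(1 * 2) * 1.055e-34
= sqrt(2) * 1.055e-34
= 1.4142 * 1.055e-34
= 1.4920e-34 J*s

1.4920e-34


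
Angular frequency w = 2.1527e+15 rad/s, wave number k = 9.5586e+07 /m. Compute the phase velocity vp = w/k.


vp = w / k
= 2.1527e+15 / 9.5586e+07
= 2.2521e+07 m/s

2.2521e+07


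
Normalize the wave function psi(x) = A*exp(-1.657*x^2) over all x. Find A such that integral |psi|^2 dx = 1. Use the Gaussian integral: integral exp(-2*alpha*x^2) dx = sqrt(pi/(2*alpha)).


integral |psi|^2 dx = A^2 * sqrt(pi/(2*alpha)) = 1
A^2 = sqrt(2*alpha/pi)
= sqrt(2 * 1.657 / pi)
= 1.027073
A = sqrt(1.027073)
= 1.0134

1.0134


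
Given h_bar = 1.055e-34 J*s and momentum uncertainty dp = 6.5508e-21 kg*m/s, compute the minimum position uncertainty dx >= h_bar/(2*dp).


dx = h_bar / (2 * dp)
= 1.055e-34 / (2 * 6.5508e-21)
= 1.055e-34 / 1.3102e-20
= 8.0525e-15 m

8.0525e-15


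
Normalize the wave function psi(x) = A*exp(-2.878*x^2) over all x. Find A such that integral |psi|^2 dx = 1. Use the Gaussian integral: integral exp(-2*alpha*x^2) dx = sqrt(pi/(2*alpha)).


integral |psi|^2 dx = A^2 * sqrt(pi/(2*alpha)) = 1
A^2 = sqrt(2*alpha/pi)
= sqrt(2 * 2.878 / pi)
= 1.353585
A = sqrt(1.353585)
= 1.1634

1.1634


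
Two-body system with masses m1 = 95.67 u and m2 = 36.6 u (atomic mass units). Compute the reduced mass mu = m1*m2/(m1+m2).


mu = m1 * m2 / (m1 + m2)
= 95.67 * 36.6 / (95.67 + 36.6)
= 3501.522 / 132.27
= 26.4725 u

26.4725


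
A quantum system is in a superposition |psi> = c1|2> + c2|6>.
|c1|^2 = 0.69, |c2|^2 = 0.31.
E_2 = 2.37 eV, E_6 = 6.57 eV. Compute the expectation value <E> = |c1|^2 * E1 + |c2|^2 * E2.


<E> = |c1|^2 * E1 + |c2|^2 * E2
= 0.69 * 2.37 + 0.31 * 6.57
= 1.6353 + 2.0367
= 3.672 eV

3.672


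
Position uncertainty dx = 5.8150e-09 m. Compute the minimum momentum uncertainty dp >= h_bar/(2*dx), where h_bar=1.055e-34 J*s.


dp = h_bar / (2 * dx)
= 1.055e-34 / (2 * 5.8150e-09)
= 1.055e-34 / 1.1630e-08
= 9.0714e-27 kg*m/s

9.0714e-27


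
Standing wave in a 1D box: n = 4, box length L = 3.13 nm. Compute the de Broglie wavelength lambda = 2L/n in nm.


lambda = 2L / n
= 2 * 3.13 / 4
= 6.26 / 4
= 1.565 nm

1.565


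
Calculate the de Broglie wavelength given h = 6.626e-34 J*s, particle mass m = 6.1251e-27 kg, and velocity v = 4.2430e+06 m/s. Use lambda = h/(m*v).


lambda = h / (m * v)
= 6.626e-34 / (6.1251e-27 * 4.2430e+06)
= 6.626e-34 / 2.5989e-20
= 2.5496e-14 m

2.5496e-14


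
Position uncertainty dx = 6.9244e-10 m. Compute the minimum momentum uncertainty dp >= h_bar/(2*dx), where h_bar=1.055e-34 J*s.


dp = h_bar / (2 * dx)
= 1.055e-34 / (2 * 6.9244e-10)
= 1.055e-34 / 1.3849e-09
= 7.6180e-26 kg*m/s

7.6180e-26


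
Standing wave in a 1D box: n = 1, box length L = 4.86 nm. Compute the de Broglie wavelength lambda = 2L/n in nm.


lambda = 2L / n
= 2 * 4.86 / 1
= 9.72 / 1
= 9.72 nm

9.72


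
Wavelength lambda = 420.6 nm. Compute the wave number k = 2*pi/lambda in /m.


k = 2 * pi / lambda
= 6.2832 / (420.6e-9)
= 6.2832 / 4.2060e-07
= 1.4939e+07 /m

1.4939e+07


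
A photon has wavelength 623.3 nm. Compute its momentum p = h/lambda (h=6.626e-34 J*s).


p = h / lambda
= 6.626e-34 / (623.3e-9)
= 6.626e-34 / 6.2330e-07
= 1.0631e-27 kg*m/s

1.0631e-27


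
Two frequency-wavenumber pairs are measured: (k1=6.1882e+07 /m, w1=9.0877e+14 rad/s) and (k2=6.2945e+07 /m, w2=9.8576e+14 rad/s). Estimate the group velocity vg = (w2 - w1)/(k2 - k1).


vg = (w2 - w1) / (k2 - k1)
= (9.8576e+14 - 9.0877e+14) / (6.2945e+07 - 6.1882e+07)
= 7.6990e+13 / 1.0630e+06
= 7.2427e+07 m/s

7.2427e+07


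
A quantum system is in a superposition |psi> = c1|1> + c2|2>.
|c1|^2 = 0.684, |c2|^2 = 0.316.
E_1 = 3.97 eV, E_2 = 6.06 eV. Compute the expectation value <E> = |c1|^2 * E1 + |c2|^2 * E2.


<E> = |c1|^2 * E1 + |c2|^2 * E2
= 0.684 * 3.97 + 0.316 * 6.06
= 2.7155 + 1.915
= 4.6304 eV

4.6304


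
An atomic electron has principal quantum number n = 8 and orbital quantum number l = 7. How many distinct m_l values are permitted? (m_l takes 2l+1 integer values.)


m_l ranges from -l to +l in integer steps
So m_l goes from -7 to +7
Count = 2l + 1 = 2*7 + 1
= 15

15


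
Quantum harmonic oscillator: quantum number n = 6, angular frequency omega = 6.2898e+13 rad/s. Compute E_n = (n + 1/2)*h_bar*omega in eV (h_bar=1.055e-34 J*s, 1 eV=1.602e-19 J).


E = (n + 1/2) * h_bar * omega
= (6 + 0.5) * 1.055e-34 * 6.2898e+13
= 6.5 * 6.6357e-21
= 4.3132e-20 J
= 0.2692 eV

0.2692


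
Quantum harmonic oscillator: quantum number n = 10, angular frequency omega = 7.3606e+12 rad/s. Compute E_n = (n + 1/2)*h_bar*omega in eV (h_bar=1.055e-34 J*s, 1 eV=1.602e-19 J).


E = (n + 1/2) * h_bar * omega
= (10 + 0.5) * 1.055e-34 * 7.3606e+12
= 10.5 * 7.7654e-22
= 8.1537e-21 J
= 0.0509 eV

0.0509


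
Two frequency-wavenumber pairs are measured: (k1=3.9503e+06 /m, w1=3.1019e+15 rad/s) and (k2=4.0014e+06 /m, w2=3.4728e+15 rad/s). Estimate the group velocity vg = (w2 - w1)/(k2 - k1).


vg = (w2 - w1) / (k2 - k1)
= (3.4728e+15 - 3.1019e+15) / (4.0014e+06 - 3.9503e+06)
= 3.7090e+14 / 5.1100e+04
= 7.2583e+09 m/s

7.2583e+09


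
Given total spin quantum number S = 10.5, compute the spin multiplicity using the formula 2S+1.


Spin multiplicity = 2S + 1
= 2 * 10.5 + 1
= 21.0 + 1
= 22

22


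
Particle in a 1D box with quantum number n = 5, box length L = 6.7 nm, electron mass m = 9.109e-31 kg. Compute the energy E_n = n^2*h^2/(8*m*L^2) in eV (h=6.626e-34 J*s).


E = n^2 * h^2 / (8 * m * L^2)
= 5^2 * (6.626e-34)^2 / (8 * 9.109e-31 * (6.7e-9)^2)
= 25 * 4.3904e-67 / (8 * 9.109e-31 * 4.4890e-17)
= 3.3553e-20 J
= 0.2094 eV

0.2094


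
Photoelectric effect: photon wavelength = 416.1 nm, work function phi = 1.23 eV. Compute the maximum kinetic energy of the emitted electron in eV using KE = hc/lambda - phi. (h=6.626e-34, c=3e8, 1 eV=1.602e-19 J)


E_photon = hc / lambda
= (6.626e-34)(3e8) / (416.1e-9)
= 4.7772e-19 J
= 2.982 eV
KE = E_photon - phi
= 2.982 - 1.23
= 1.752 eV

1.752


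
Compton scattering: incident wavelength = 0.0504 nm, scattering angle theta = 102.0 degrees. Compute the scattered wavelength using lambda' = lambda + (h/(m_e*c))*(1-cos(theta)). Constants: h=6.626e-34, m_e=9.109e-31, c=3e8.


Compton wavelength: h/(m_e*c) = 2.4247e-12 m
d_lambda = 2.4247e-12 * (1 - cos(102.0 deg))
= 2.4247e-12 * 1.207912
= 2.9288e-12 m = 0.002929 nm
lambda' = 0.0504 + 0.002929
= 0.053329 nm

0.053329


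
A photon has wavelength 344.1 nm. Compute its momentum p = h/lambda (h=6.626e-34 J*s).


p = h / lambda
= 6.626e-34 / (344.1e-9)
= 6.626e-34 / 3.4410e-07
= 1.9256e-27 kg*m/s

1.9256e-27


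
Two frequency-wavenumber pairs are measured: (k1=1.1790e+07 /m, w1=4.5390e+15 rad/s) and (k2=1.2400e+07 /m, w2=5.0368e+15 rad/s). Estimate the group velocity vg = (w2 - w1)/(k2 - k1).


vg = (w2 - w1) / (k2 - k1)
= (5.0368e+15 - 4.5390e+15) / (1.2400e+07 - 1.1790e+07)
= 4.9780e+14 / 6.1000e+05
= 8.1607e+08 m/s

8.1607e+08


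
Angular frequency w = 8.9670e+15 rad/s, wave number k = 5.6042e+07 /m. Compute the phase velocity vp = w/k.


vp = w / k
= 8.9670e+15 / 5.6042e+07
= 1.6000e+08 m/s

1.6000e+08


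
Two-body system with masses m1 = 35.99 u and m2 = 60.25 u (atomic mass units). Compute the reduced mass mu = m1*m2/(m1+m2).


mu = m1 * m2 / (m1 + m2)
= 35.99 * 60.25 / (35.99 + 60.25)
= 2168.3975 / 96.24
= 22.5311 u

22.5311


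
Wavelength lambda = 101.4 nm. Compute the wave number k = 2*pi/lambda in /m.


k = 2 * pi / lambda
= 6.2832 / (101.4e-9)
= 6.2832 / 1.0140e-07
= 6.1964e+07 /m

6.1964e+07


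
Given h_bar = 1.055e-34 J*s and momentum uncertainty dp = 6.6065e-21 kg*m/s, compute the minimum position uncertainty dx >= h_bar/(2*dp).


dx = h_bar / (2 * dp)
= 1.055e-34 / (2 * 6.6065e-21)
= 1.055e-34 / 1.3213e-20
= 7.9846e-15 m

7.9846e-15


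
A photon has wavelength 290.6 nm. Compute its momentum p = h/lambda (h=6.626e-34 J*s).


p = h / lambda
= 6.626e-34 / (290.6e-9)
= 6.626e-34 / 2.9060e-07
= 2.2801e-27 kg*m/s

2.2801e-27


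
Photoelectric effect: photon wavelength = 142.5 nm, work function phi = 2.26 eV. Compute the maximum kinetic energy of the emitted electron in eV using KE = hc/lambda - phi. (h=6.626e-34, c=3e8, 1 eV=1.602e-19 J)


E_photon = hc / lambda
= (6.626e-34)(3e8) / (142.5e-9)
= 1.3949e-18 J
= 8.7075 eV
KE = E_photon - phi
= 8.7075 - 2.26
= 6.4475 eV

6.4475


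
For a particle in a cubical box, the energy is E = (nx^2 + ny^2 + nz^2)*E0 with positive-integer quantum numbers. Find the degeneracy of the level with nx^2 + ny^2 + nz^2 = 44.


Enumerate all (nx, ny, nz) with nx^2 + ny^2 + nz^2 = 44:
(2,2,6)
(2,6,2)
(6,2,2)
Total degeneracy = 3

3


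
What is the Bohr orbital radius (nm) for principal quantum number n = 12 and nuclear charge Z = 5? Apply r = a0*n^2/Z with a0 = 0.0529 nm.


r = a0 * n^2 / Z
= 0.0529 * 12^2 / 5
= 0.0529 * 144 / 5
= 1.5235 nm

1.5235


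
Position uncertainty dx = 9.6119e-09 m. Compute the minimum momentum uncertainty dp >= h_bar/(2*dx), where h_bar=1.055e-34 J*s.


dp = h_bar / (2 * dx)
= 1.055e-34 / (2 * 9.6119e-09)
= 1.055e-34 / 1.9224e-08
= 5.4880e-27 kg*m/s

5.4880e-27


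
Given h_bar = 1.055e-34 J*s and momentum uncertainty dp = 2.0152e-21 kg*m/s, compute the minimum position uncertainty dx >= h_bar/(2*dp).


dx = h_bar / (2 * dp)
= 1.055e-34 / (2 * 2.0152e-21)
= 1.055e-34 / 4.0304e-21
= 2.6176e-14 m

2.6176e-14


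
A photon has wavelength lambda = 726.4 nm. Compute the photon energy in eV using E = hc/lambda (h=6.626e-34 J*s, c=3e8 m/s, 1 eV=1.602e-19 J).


E = hc / lambda
= (6.626e-34)(3e8) / (726.4e-9)
= 1.9878e-25 / 7.2640e-07
= 2.7365e-19 J
Converting to eV: 2.7365e-19 / 1.602e-19
= 1.7082 eV

1.7082


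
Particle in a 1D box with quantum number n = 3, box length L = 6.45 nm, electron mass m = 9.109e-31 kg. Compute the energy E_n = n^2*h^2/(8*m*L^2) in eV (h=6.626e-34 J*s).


E = n^2 * h^2 / (8 * m * L^2)
= 3^2 * (6.626e-34)^2 / (8 * 9.109e-31 * (6.45e-9)^2)
= 9 * 4.3904e-67 / (8 * 9.109e-31 * 4.1603e-17)
= 1.3034e-20 J
= 0.0814 eV

0.0814


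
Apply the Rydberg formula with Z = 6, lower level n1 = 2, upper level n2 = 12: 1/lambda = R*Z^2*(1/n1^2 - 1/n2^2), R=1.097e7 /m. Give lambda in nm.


1/lambda = R * Z^2 * (1/n1^2 - 1/n2^2)
= 1.097e7 * 6^2 * (1/2^2 - 1/12^2)
= 1.097e7 * 36 * (0.25 - 0.006944)
= 9.5988e+07 /m
lambda = 1 / 9.5988e+07
= 10.418 nm

10.418


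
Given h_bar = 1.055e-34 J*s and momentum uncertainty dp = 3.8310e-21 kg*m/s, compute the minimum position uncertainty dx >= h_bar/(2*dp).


dx = h_bar / (2 * dp)
= 1.055e-34 / (2 * 3.8310e-21)
= 1.055e-34 / 7.6620e-21
= 1.3769e-14 m

1.3769e-14


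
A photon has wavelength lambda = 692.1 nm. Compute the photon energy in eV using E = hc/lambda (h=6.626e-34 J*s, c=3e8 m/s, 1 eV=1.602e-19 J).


E = hc / lambda
= (6.626e-34)(3e8) / (692.1e-9)
= 1.9878e-25 / 6.9210e-07
= 2.8721e-19 J
Converting to eV: 2.8721e-19 / 1.602e-19
= 1.7928 eV

1.7928


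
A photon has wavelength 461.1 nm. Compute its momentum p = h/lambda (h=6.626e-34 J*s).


p = h / lambda
= 6.626e-34 / (461.1e-9)
= 6.626e-34 / 4.6110e-07
= 1.4370e-27 kg*m/s

1.4370e-27


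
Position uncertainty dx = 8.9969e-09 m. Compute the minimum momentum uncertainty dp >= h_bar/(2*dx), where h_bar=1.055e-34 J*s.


dp = h_bar / (2 * dx)
= 1.055e-34 / (2 * 8.9969e-09)
= 1.055e-34 / 1.7994e-08
= 5.8631e-27 kg*m/s

5.8631e-27


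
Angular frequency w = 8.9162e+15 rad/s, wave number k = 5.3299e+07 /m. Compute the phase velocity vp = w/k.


vp = w / k
= 8.9162e+15 / 5.3299e+07
= 1.6729e+08 m/s

1.6729e+08


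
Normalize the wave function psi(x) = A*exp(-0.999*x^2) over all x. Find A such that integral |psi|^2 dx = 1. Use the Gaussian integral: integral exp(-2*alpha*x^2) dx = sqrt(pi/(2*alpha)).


integral |psi|^2 dx = A^2 * sqrt(pi/(2*alpha)) = 1
A^2 = sqrt(2*alpha/pi)
= sqrt(2 * 0.999 / pi)
= 0.797486
A = sqrt(0.797486)
= 0.893

0.893


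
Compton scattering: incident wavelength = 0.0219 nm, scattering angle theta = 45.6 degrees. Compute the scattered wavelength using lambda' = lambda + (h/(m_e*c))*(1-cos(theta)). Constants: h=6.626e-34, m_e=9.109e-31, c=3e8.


Compton wavelength: h/(m_e*c) = 2.4247e-12 m
d_lambda = 2.4247e-12 * (1 - cos(45.6 deg))
= 2.4247e-12 * 0.300337
= 7.2823e-13 m = 0.000728 nm
lambda' = 0.0219 + 0.000728
= 0.022628 nm

0.022628


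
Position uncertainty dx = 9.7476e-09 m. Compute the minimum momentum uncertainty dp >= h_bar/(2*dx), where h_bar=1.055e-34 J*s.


dp = h_bar / (2 * dx)
= 1.055e-34 / (2 * 9.7476e-09)
= 1.055e-34 / 1.9495e-08
= 5.4116e-27 kg*m/s

5.4116e-27


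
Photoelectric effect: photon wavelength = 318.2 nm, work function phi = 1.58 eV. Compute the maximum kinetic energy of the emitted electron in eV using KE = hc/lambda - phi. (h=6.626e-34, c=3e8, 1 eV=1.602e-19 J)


E_photon = hc / lambda
= (6.626e-34)(3e8) / (318.2e-9)
= 6.2470e-19 J
= 3.8995 eV
KE = E_photon - phi
= 3.8995 - 1.58
= 2.3195 eV

2.3195


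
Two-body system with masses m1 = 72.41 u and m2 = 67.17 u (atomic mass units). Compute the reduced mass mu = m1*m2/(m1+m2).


mu = m1 * m2 / (m1 + m2)
= 72.41 * 67.17 / (72.41 + 67.17)
= 4863.7797 / 139.58
= 34.8458 u

34.8458


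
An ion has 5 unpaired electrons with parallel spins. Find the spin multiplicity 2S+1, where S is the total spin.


Total spin S = N * (1/2) = 5 * 0.5 = 2.5
Spin multiplicity = 2S + 1
= 2 * 2.5 + 1
= 6

6


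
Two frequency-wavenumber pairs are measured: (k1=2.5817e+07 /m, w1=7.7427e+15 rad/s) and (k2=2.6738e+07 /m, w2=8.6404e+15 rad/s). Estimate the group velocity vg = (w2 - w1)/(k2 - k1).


vg = (w2 - w1) / (k2 - k1)
= (8.6404e+15 - 7.7427e+15) / (2.6738e+07 - 2.5817e+07)
= 8.9770e+14 / 9.2100e+05
= 9.7470e+08 m/s

9.7470e+08


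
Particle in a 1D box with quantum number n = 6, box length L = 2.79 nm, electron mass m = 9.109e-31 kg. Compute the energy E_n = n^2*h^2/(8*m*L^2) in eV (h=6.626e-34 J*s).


E = n^2 * h^2 / (8 * m * L^2)
= 6^2 * (6.626e-34)^2 / (8 * 9.109e-31 * (2.79e-9)^2)
= 36 * 4.3904e-67 / (8 * 9.109e-31 * 7.7841e-18)
= 2.7864e-19 J
= 1.7393 eV

1.7393


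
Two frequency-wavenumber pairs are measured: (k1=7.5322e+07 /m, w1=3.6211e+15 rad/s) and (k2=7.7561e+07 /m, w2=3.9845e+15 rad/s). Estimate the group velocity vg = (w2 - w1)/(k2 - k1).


vg = (w2 - w1) / (k2 - k1)
= (3.9845e+15 - 3.6211e+15) / (7.7561e+07 - 7.5322e+07)
= 3.6340e+14 / 2.2390e+06
= 1.6230e+08 m/s

1.6230e+08


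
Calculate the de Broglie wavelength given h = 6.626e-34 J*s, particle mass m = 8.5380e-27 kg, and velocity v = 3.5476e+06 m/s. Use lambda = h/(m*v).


lambda = h / (m * v)
= 6.626e-34 / (8.5380e-27 * 3.5476e+06)
= 6.626e-34 / 3.0289e-20
= 2.1876e-14 m

2.1876e-14
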